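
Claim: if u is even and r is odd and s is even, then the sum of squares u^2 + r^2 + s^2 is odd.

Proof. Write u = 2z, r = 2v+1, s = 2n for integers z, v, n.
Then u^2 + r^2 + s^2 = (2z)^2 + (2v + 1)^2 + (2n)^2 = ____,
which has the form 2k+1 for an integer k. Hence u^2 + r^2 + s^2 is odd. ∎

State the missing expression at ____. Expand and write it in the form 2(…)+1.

2(2n^2 + 2v^2 + 2v + 2z^2) + 1

Expanding: (2z)^2 + (2v + 1)^2 + (2n)^2 = 4n^2 + 4v^2 + 4v + 4z^2 + 1.
Every term except the constant is even, so this is 2(2n^2 + 2v^2 + 2v + 2z^2) + 1,
and 2n^2 + 2v^2 + 2v + 2z^2 ∈ ℤ gives the required form.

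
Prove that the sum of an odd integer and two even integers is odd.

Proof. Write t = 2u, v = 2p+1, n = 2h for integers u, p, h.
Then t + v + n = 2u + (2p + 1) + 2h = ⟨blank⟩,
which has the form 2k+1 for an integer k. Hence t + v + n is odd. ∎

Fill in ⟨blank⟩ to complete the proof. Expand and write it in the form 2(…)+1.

2(h + p + u) + 1

Expanding: 2u + (2p + 1) + 2h = 2h + 2p + 2u + 1.
Every term except the constant is even, so this is 2(h + p + u) + 1,
and h + p + u ∈ ℤ gives the required form.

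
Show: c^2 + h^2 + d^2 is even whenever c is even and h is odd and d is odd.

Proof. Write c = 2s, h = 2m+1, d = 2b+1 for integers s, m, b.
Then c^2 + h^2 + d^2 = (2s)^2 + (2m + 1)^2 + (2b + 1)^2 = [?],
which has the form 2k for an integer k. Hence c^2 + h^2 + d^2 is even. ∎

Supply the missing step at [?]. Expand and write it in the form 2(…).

(2s)^2 + (2m + 1)^2 + (2b + 1)^2 = 4b^2 + 4b + 4m^2 + 4m + 4s^2 + 2
= 2(2b^2 + 2b + 2m^2 + 2m + 2s^2 + 1).
Since 2b^2 + 2b + 2m^2 + 2m + 2s^2 + 1 is an integer, the sum of squares is of the form 2k for an integer k.

2(2b^2 + 2b + 2m^2 + 2m + 2s^2 + 1)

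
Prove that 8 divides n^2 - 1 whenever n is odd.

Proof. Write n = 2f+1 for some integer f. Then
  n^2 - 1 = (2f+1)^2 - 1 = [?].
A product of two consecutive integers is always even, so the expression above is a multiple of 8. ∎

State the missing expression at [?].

(2f+1)^2 - 1 = 4f^2 + 4f + 1 - 1 = 4f^2 + 4f = 4f(f+1).
Since f and f+1 are consecutive, f(f+1) is even, and 4·(even) is a multiple of 8.

4f(f + 1)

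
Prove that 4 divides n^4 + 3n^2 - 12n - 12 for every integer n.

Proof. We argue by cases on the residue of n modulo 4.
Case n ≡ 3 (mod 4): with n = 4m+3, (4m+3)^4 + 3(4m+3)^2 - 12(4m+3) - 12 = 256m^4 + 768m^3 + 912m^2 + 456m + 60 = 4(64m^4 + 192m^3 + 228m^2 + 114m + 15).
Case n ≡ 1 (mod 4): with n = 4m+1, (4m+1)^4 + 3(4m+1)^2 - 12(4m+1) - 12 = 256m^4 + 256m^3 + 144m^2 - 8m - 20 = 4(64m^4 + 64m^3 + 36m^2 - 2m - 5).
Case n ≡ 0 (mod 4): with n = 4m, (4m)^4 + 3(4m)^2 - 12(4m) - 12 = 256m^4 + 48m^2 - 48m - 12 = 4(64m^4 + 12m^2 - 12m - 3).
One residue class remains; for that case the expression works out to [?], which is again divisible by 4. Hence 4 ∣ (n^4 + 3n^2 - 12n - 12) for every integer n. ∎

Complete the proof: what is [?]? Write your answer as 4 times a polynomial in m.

4(64m^4 + 128m^3 + 108m^2 + 32m - 2)

Only n ≡ 2 (mod 4) is unaccounted for. Put n = 4m+2:
(4m+2)^4 + 3(4m+2)^2 - 12(4m+2) - 12 expands to 256m^4 + 512m^3 + 432m^2 + 128m - 8,
and factoring out 4 leaves 4(64m^4 + 128m^3 + 108m^2 + 32m - 2).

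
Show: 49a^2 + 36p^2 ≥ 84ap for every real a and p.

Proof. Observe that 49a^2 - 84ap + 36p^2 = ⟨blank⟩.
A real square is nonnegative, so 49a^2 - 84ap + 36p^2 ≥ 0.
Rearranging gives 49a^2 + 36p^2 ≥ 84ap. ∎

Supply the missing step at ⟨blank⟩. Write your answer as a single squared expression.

The leading and trailing coefficients are 7^2 and 6^2, and 84 = 2·7·6, so the trinomial is (7a - 6p)^2.
Hence 49a^2 - 84ap + 36p^2 ≥ 0.

(7a - 6p)^2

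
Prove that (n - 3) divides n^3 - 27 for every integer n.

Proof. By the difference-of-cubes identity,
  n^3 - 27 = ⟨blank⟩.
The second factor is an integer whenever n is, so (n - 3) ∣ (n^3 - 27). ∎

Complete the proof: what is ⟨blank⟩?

(n - 3)(n^2 + 3n + 9)

a^3 - b^3 = (a - b)(a^2 + ab + b^2). With a = n, b = 3:
n^3 - 27 = (n - 3)(n^2 + 3n + 9).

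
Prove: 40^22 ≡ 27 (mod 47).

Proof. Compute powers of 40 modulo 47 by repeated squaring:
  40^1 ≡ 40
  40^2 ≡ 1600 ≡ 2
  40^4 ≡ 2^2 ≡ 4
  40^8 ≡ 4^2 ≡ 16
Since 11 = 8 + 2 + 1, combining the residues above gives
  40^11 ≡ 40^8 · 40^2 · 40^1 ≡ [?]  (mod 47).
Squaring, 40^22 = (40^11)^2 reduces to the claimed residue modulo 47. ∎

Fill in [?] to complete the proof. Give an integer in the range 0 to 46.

40^8 · 40^2 · 40^1 ≡ 16 · 2 · 40 = 1280.
1280 mod 47 = 11, so 40^11 ≡ 11 (mod 47).

11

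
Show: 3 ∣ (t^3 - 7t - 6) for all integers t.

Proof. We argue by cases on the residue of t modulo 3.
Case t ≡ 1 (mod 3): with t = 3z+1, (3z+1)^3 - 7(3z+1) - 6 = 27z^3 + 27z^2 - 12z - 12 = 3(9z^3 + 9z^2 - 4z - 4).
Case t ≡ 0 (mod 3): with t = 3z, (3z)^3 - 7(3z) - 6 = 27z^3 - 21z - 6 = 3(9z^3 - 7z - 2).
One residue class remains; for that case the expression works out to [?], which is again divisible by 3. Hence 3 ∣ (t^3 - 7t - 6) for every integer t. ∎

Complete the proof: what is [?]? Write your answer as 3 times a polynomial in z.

The residues treated are {1, 0}, so the missing case is t ≡ 2 (mod 3); write t = 3z+2.
Then (3z+2)^3 - 7(3z+2) - 6 = 27z^3 + 54z^2 + 15z - 12 = 3(9z^3 + 18z^2 + 5z - 4).

3(9z^3 + 18z^2 + 5z - 4)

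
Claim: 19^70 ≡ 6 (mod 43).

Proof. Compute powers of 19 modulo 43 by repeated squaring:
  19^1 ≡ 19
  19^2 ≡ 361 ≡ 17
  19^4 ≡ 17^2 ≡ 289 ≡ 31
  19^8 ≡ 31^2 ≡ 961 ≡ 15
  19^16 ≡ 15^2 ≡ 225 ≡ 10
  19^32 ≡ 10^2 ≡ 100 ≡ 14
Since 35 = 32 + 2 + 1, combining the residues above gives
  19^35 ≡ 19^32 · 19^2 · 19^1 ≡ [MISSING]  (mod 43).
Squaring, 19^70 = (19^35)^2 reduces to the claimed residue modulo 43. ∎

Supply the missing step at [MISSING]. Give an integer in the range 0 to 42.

7

Multiply the listed residues: 14 · 17 · 19 = 238 → 4522.
Reducing modulo 43: 4522 = 105·43 + 7, so 19^35 ≡ 7.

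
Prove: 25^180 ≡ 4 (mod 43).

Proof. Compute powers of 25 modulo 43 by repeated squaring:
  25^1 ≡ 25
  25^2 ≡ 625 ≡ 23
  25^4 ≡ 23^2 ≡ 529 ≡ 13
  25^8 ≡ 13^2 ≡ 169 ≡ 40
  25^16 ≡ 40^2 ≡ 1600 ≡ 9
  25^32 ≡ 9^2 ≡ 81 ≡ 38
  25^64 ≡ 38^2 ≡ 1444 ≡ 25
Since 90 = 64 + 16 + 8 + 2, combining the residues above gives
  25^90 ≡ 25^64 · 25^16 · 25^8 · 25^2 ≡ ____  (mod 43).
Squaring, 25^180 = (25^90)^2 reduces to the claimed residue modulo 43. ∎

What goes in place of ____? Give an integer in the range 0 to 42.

25^64 · 25^16 · 25^8 · 25^2 ≡ 25 · 9 · 40 · 23 = 207000.
207000 mod 43 = 41, so 25^90 ≡ 41 (mod 43).

41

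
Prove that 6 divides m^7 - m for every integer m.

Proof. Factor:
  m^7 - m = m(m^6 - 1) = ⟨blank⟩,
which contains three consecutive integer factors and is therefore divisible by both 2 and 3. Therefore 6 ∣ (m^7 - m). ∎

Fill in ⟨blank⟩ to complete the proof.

(m - 1)m(m + 1)(m^4 + m^2 + 1)

m^6 - 1 = (m^2 - 1)(m^4 + m^2 + 1), and m^2 - 1 = (m-1)(m+1).
So m(m^6 - 1) = (m - 1)m(m + 1)(m^4 + m^2 + 1).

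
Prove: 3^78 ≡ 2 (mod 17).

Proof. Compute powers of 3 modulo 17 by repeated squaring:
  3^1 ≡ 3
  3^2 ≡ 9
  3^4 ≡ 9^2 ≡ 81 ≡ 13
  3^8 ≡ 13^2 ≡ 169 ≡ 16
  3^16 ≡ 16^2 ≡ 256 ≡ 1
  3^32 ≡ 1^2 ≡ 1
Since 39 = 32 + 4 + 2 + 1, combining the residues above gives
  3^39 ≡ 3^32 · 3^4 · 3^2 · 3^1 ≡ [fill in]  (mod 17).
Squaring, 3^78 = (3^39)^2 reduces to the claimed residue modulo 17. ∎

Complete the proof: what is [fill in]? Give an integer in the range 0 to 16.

Multiply the listed residues: 1 · 13 · 9 · 3 = 13 → 117 → 351.
Reducing modulo 17: 351 = 20·17 + 11, so 3^39 ≡ 11.

11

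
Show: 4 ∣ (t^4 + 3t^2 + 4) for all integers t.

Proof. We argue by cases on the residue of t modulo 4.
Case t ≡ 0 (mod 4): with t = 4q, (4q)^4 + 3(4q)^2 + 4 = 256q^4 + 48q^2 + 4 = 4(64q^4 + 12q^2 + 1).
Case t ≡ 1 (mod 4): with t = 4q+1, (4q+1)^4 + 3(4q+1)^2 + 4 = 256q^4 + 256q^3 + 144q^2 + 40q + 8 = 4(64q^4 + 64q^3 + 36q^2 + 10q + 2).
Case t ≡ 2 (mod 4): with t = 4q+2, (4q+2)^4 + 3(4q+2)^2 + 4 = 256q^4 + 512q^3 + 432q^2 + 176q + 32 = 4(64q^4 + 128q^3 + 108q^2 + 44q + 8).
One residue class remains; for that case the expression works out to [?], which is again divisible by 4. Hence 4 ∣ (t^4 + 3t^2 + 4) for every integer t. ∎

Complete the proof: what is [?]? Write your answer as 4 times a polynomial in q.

4(64q^4 + 192q^3 + 228q^2 + 126q + 28)

The residues treated are {0, 1, 2}, so the missing case is t ≡ 3 (mod 4); write t = 4q+3.
Then (4q+3)^4 + 3(4q+3)^2 + 4 = 256q^4 + 768q^3 + 912q^2 + 504q + 112 = 4(64q^4 + 192q^3 + 228q^2 + 126q + 28).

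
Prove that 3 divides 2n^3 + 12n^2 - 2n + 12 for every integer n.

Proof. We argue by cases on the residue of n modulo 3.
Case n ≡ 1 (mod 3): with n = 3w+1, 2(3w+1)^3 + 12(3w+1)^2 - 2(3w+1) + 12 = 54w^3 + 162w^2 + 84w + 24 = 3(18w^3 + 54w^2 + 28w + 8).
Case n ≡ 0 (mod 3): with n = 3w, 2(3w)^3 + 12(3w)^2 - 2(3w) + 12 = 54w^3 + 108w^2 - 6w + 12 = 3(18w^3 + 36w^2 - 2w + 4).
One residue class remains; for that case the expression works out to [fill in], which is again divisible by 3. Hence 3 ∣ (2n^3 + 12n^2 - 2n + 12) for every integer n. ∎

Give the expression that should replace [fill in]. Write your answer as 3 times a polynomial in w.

Only n ≡ 2 (mod 3) is unaccounted for. Put n = 3w+2:
2(3w+2)^3 + 12(3w+2)^2 - 2(3w+2) + 12 expands to 54w^3 + 216w^2 + 210w + 72,
and factoring out 3 leaves 3(18w^3 + 72w^2 + 70w + 24).

3(18w^3 + 72w^2 + 70w + 24)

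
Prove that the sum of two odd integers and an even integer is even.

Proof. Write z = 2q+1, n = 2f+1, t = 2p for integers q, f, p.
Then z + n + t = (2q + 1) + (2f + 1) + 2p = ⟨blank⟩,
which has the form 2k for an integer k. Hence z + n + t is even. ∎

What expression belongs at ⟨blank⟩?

(2q + 1) + (2f + 1) + 2p = 2f + 2p + 2q + 2
= 2(f + p + q + 1).
Since f + p + q + 1 is an integer, the sum is of the form 2k for an integer k.

2(f + p + q + 1)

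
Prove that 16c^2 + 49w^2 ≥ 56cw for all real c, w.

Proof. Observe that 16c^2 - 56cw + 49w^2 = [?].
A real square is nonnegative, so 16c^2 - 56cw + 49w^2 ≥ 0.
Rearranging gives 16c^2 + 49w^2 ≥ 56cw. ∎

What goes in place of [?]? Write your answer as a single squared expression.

(4c - 7w)^2

16c^2 - 56cw + 49w^2 is a perfect-square trinomial: the outer terms are (4c)^2 and (7w)^2, and the cross term is -2·4c·7w.
So 16c^2 - 56cw + 49w^2 = (4c - 7w)^2 ≥ 0.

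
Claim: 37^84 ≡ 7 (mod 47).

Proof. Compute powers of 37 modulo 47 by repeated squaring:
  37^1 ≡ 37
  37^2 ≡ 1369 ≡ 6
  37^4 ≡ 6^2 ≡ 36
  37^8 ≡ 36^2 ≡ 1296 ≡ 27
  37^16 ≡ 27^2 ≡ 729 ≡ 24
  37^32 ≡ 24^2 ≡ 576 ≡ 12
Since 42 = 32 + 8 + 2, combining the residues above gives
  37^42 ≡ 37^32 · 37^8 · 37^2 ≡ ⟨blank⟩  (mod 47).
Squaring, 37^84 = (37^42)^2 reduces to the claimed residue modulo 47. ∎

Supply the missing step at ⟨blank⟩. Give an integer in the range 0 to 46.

17

Multiply the listed residues: 12 · 27 · 6 = 324 → 1944.
Reducing modulo 47: 1944 = 41·47 + 17, so 37^42 ≡ 17.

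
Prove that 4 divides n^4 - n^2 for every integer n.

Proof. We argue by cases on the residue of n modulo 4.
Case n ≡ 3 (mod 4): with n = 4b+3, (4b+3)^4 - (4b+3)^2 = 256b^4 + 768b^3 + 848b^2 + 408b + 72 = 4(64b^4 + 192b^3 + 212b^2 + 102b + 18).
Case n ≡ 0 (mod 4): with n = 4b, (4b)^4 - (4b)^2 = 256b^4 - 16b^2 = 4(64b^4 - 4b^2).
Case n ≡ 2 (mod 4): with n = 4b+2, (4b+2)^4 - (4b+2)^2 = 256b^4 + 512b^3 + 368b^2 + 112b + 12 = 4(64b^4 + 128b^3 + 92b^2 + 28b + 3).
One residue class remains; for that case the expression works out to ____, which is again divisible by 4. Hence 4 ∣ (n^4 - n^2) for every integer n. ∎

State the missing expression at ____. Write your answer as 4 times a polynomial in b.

The residues treated are {3, 0, 2}, so the missing case is n ≡ 1 (mod 4); write n = 4b+1.
Then (4b+1)^4 - (4b+1)^2 = 256b^4 + 256b^3 + 80b^2 + 8b = 4(64b^4 + 64b^3 + 20b^2 + 2b).

4(64b^4 + 64b^3 + 20b^2 + 2b)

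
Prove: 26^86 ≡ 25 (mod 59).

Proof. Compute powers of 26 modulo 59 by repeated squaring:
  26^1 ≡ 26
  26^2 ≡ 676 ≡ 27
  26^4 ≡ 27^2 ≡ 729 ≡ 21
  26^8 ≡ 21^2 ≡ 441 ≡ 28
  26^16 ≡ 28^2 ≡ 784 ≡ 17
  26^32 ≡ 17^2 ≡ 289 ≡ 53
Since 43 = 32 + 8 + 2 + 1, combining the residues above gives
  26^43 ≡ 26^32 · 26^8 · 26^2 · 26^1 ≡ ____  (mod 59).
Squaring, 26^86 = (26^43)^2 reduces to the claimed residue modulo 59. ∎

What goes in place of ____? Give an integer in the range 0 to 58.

5

26^32 · 26^8 · 26^2 · 26^1 ≡ 53 · 28 · 27 · 26 = 1041768.
1041768 mod 59 = 5, so 26^43 ≡ 5 (mod 59).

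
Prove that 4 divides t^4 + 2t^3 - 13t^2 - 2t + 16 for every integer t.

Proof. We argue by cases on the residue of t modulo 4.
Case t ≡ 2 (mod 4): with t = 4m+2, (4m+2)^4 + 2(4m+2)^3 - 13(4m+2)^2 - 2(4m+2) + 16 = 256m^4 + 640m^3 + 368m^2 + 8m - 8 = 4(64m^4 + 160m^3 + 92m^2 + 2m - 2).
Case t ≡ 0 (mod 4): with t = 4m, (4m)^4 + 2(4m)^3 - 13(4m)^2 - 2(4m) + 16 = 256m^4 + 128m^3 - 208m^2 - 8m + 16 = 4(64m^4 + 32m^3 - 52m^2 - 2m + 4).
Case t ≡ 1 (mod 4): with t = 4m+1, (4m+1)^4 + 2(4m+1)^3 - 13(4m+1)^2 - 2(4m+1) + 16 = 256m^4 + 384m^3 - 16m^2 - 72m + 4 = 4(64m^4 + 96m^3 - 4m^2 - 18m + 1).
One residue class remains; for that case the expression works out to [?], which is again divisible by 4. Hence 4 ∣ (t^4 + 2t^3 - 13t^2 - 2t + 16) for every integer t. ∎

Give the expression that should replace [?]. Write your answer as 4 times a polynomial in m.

4(64m^4 + 224m^3 + 236m^2 + 82m + 7)

The residues treated are {2, 0, 1}, so the missing case is t ≡ 3 (mod 4); write t = 4m+3.
Then (4m+3)^4 + 2(4m+3)^3 - 13(4m+3)^2 - 2(4m+3) + 16 = 256m^4 + 896m^3 + 944m^2 + 328m + 28 = 4(64m^4 + 224m^3 + 236m^2 + 82m + 7).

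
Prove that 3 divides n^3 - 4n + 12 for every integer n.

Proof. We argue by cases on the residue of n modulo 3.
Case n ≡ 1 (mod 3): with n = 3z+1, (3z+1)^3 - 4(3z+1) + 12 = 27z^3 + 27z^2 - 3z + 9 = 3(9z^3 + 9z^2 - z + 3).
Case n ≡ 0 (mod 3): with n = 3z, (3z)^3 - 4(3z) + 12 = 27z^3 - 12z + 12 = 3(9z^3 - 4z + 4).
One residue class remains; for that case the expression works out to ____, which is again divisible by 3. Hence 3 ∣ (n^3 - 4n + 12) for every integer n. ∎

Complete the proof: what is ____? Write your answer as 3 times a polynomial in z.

The residues treated are {1, 0}, so the missing case is n ≡ 2 (mod 3); write n = 3z+2.
Then (3z+2)^3 - 4(3z+2) + 12 = 27z^3 + 54z^2 + 24z + 12 = 3(9z^3 + 18z^2 + 8z + 4).

3(9z^3 + 18z^2 + 8z + 4)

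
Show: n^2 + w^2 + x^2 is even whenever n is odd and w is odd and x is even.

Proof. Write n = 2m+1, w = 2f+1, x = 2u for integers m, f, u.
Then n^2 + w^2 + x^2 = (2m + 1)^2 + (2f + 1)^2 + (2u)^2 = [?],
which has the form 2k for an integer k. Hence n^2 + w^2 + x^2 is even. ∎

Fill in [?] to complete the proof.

2(2f^2 + 2f + 2m^2 + 2m + 2u^2 + 1)

(2m + 1)^2 + (2f + 1)^2 + (2u)^2 = 4f^2 + 4f + 4m^2 + 4m + 4u^2 + 2
= 2(2f^2 + 2f + 2m^2 + 2m + 2u^2 + 1).
Since 2f^2 + 2f + 2m^2 + 2m + 2u^2 + 1 is an integer, the sum of squares is of the form 2k for an integer k.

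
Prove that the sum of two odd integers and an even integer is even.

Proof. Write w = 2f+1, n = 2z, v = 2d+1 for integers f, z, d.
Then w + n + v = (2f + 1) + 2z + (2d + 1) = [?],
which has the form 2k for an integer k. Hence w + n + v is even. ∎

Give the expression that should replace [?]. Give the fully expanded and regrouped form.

(2f + 1) + 2z + (2d + 1) = 2d + 2f + 2z + 2
= 2(d + f + z + 1).
Since d + f + z + 1 is an integer, the sum is of the form 2k for an integer k.

2(d + f + z + 1)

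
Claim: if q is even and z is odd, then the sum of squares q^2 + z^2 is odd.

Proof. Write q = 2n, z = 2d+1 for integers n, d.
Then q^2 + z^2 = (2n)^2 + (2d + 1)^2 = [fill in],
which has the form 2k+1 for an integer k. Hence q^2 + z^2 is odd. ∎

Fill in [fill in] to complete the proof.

Expanding: (2n)^2 + (2d + 1)^2 = 4d^2 + 4d + 4n^2 + 1.
Every term except the constant is even, so this is 2(2d^2 + 2d + 2n^2) + 1,
and 2d^2 + 2d + 2n^2 ∈ ℤ gives the required form.

2(2d^2 + 2d + 2n^2) + 1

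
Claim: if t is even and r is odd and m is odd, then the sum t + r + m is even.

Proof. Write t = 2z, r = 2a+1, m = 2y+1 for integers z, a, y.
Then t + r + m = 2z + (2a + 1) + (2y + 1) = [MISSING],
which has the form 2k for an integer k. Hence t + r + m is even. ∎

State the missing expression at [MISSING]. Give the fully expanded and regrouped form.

Expanding: 2z + (2a + 1) + (2y + 1) = 2a + 2y + 2z + 2.
Every term is even; pulling out the factor of 2 gives 2(a + y + z + 1).

2(a + y + z + 1)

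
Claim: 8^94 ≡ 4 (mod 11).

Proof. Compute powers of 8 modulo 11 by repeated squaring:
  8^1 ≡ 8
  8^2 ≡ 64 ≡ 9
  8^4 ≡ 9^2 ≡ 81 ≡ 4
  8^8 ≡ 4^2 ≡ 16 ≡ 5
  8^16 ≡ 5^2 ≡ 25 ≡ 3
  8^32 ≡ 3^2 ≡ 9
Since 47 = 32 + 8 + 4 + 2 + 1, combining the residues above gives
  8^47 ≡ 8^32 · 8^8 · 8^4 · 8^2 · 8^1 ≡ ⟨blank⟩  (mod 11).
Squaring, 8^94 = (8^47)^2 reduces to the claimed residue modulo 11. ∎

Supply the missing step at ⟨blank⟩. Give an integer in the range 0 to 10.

Multiply the listed residues: 9 · 5 · 4 · 9 · 8 = 45 → 180 → 1620 → 12960.
Reducing modulo 11: 12960 = 1178·11 + 2, so 8^47 ≡ 2.

2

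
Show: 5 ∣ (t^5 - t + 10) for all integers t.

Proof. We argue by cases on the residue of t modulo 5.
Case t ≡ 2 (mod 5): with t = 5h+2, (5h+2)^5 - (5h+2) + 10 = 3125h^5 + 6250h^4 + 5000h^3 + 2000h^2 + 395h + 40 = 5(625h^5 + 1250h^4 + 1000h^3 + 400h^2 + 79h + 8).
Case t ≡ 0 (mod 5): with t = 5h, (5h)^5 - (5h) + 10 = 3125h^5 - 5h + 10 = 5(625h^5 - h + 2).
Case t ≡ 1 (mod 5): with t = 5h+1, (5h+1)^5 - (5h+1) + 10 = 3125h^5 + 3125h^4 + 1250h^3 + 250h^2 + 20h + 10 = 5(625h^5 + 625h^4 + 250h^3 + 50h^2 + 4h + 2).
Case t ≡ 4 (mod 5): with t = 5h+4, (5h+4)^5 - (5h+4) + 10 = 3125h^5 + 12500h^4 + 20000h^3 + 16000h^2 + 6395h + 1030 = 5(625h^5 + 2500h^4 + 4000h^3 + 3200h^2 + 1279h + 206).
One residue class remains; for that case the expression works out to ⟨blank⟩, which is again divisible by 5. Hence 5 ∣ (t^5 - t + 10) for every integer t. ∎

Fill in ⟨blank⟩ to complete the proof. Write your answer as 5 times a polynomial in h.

Only t ≡ 3 (mod 5) is unaccounted for. Put t = 5h+3:
(5h+3)^5 - (5h+3) + 10 expands to 3125h^5 + 9375h^4 + 11250h^3 + 6750h^2 + 2020h + 250,
and factoring out 5 leaves 5(625h^5 + 1875h^4 + 2250h^3 + 1350h^2 + 404h + 50).

5(625h^5 + 1875h^4 + 2250h^3 + 1350h^2 + 404h + 50)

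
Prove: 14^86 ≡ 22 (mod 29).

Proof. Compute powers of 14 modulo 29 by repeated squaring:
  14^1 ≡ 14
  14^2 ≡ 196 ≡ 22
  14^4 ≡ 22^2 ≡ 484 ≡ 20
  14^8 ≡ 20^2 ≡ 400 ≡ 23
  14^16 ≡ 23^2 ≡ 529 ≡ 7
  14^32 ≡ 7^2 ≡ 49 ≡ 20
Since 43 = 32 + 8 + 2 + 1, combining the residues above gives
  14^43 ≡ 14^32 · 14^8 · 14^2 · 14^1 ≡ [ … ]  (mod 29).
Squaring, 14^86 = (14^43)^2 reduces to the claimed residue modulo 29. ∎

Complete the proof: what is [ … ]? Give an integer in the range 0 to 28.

Multiply the listed residues: 20 · 23 · 22 · 14 = 460 → 10120 → 141680.
Reducing modulo 29: 141680 = 4885·29 + 15, so 14^43 ≡ 15.

15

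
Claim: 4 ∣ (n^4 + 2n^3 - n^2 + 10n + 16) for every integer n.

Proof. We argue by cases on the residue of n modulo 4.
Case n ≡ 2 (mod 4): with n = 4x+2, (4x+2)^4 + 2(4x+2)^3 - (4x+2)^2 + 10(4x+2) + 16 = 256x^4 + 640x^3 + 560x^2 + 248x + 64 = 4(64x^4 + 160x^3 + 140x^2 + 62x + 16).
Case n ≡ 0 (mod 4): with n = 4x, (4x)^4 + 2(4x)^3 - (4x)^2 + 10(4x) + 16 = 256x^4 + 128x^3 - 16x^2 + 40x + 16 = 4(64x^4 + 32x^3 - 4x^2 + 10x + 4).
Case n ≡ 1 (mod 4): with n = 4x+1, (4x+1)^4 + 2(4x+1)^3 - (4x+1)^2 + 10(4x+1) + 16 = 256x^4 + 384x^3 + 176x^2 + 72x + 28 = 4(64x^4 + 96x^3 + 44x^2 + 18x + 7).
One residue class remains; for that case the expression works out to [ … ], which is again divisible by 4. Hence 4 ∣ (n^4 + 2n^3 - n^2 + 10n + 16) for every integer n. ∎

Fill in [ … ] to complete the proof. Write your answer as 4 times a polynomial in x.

Only n ≡ 3 (mod 4) is unaccounted for. Put n = 4x+3:
(4x+3)^4 + 2(4x+3)^3 - (4x+3)^2 + 10(4x+3) + 16 expands to 256x^4 + 896x^3 + 1136x^2 + 664x + 172,
and factoring out 4 leaves 4(64x^4 + 224x^3 + 284x^2 + 166x + 43).

4(64x^4 + 224x^3 + 284x^2 + 166x + 43)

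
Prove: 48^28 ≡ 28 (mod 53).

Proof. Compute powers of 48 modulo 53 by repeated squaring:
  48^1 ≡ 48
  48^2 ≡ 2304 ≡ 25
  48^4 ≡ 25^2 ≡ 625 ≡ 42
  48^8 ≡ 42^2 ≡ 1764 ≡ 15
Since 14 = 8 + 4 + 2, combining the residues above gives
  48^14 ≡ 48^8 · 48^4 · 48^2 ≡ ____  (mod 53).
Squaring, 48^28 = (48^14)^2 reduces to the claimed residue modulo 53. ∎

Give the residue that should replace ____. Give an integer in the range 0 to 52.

9

48^8 · 48^4 · 48^2 ≡ 15 · 42 · 25 = 15750.
15750 mod 53 = 9, so 48^14 ≡ 9 (mod 53).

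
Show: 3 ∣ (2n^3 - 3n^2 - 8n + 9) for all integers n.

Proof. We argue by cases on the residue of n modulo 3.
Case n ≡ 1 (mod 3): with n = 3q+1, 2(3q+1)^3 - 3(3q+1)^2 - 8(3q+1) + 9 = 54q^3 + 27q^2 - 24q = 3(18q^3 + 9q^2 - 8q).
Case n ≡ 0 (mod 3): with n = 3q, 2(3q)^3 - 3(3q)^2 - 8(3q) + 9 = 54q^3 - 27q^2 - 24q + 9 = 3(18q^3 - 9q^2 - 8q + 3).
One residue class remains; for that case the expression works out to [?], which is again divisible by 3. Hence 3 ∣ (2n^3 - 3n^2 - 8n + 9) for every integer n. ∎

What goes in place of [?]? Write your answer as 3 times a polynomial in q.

3(18q^3 + 27q^2 + 4q - 1)

Only n ≡ 2 (mod 3) is unaccounted for. Put n = 3q+2:
2(3q+2)^3 - 3(3q+2)^2 - 8(3q+2) + 9 expands to 54q^3 + 81q^2 + 12q - 3,
and factoring out 3 leaves 3(18q^3 + 27q^2 + 4q - 1).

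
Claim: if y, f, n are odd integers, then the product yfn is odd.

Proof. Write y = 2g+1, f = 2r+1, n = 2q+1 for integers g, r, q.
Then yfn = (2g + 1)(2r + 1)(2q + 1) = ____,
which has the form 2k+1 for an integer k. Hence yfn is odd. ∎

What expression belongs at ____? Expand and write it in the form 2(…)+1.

2(4gqr + 2gq + 2gr + g + 2qr + q + r) + 1

Expanding: (2g + 1)(2r + 1)(2q + 1) = 8gqr + 4gq + 4gr + 2g + 4qr + 2q + 2r + 1.
Every term except the constant is even, so this is 2(4gqr + 2gq + 2gr + g + 2qr + q + r) + 1,
and 4gqr + 2gq + 2gr + g + 2qr + q + r ∈ ℤ gives the required form.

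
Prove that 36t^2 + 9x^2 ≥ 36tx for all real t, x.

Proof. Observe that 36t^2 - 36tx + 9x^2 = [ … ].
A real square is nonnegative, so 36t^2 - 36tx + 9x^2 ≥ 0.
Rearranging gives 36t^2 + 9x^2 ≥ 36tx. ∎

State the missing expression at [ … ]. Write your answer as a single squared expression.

36t^2 - 36tx + 9x^2 is a perfect-square trinomial: the outer terms are (6t)^2 and (3x)^2, and the cross term is -2·6t·3x.
So 36t^2 - 36tx + 9x^2 = (6t - 3x)^2 ≥ 0.

(6t - 3x)^2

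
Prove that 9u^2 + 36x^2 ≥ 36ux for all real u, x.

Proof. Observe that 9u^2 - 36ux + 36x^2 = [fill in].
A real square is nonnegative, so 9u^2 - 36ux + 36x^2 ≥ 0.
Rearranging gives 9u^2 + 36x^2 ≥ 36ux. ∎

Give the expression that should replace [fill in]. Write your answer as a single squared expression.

9u^2 - 36ux + 36x^2 is a perfect-square trinomial: the outer terms are (3u)^2 and (6x)^2, and the cross term is -2·3u·6x.
So 9u^2 - 36ux + 36x^2 = (3u - 6x)^2 ≥ 0.

(3u - 6x)^2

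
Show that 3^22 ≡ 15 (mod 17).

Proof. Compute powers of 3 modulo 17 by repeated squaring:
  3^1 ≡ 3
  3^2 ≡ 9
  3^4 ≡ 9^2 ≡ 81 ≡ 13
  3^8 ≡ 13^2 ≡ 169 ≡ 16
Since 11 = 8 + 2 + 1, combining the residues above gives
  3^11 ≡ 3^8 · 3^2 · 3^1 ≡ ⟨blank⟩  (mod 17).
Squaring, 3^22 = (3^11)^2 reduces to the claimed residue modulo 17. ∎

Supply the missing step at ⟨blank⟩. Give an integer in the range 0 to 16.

3^8 · 3^2 · 3^1 ≡ 16 · 9 · 3 = 432.
432 mod 17 = 7, so 3^11 ≡ 7 (mod 17).

7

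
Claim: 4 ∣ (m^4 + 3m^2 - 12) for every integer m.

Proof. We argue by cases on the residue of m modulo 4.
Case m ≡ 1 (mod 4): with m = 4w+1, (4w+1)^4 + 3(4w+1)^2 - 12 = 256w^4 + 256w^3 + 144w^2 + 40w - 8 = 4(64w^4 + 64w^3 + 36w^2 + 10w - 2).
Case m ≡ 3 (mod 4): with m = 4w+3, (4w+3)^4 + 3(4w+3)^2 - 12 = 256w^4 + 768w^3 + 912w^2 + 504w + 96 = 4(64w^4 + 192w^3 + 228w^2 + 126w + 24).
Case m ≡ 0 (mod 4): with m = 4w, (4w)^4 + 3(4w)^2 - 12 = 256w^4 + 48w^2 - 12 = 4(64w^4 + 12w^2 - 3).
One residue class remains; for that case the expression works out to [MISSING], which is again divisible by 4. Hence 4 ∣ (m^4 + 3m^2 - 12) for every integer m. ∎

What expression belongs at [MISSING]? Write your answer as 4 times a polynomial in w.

4(64w^4 + 128w^3 + 108w^2 + 44w + 4)

The residues treated are {1, 3, 0}, so the missing case is m ≡ 2 (mod 4); write m = 4w+2.
Then (4w+2)^4 + 3(4w+2)^2 - 12 = 256w^4 + 512w^3 + 432w^2 + 176w + 16 = 4(64w^4 + 128w^3 + 108w^2 + 44w + 4).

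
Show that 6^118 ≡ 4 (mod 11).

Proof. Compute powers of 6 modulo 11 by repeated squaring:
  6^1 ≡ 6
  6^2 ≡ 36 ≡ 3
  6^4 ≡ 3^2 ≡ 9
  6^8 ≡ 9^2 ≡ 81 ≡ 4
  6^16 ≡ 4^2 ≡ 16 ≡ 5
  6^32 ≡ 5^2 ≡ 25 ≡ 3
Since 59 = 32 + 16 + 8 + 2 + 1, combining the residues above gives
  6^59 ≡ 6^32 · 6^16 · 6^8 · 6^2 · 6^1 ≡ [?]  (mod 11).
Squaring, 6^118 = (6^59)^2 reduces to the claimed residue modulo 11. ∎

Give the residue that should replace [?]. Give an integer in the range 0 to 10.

2

6^32 · 6^16 · 6^8 · 6^2 · 6^1 ≡ 3 · 5 · 4 · 3 · 6 = 1080.
1080 mod 11 = 2, so 6^59 ≡ 2 (mod 11).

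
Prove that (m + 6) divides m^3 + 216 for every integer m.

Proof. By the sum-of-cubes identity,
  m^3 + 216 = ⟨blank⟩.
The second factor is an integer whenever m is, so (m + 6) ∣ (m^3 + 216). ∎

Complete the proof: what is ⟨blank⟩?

(m + 6)(m^2 - 6m + 36)

a^3 + b^3 = (a + b)(a^2 - ab + b^2). With a = m, b = 6:
m^3 + 216 = (m + 6)(m^2 - 6m + 36).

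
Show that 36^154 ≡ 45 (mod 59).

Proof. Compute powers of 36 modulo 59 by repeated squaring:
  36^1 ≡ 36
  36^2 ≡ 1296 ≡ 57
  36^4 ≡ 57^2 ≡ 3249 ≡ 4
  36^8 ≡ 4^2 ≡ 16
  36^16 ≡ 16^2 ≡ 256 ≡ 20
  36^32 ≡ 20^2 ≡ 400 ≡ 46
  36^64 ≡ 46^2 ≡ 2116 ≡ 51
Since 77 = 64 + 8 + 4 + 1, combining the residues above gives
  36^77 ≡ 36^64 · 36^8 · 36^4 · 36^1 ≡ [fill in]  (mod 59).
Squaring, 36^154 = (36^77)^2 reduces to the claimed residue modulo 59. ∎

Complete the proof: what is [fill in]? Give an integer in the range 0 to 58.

35

Multiply the listed residues: 51 · 16 · 4 · 36 = 816 → 3264 → 117504.
Reducing modulo 59: 117504 = 1991·59 + 35, so 36^77 ≡ 35.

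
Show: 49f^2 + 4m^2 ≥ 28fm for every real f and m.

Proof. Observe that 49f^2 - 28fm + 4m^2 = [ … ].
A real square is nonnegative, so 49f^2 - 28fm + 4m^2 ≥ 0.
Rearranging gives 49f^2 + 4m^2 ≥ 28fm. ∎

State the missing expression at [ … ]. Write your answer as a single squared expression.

The leading and trailing coefficients are 7^2 and 2^2, and 28 = 2·7·2, so the trinomial is (7f - 2m)^2.
Hence 49f^2 - 28fm + 4m^2 ≥ 0.

(7f - 2m)^2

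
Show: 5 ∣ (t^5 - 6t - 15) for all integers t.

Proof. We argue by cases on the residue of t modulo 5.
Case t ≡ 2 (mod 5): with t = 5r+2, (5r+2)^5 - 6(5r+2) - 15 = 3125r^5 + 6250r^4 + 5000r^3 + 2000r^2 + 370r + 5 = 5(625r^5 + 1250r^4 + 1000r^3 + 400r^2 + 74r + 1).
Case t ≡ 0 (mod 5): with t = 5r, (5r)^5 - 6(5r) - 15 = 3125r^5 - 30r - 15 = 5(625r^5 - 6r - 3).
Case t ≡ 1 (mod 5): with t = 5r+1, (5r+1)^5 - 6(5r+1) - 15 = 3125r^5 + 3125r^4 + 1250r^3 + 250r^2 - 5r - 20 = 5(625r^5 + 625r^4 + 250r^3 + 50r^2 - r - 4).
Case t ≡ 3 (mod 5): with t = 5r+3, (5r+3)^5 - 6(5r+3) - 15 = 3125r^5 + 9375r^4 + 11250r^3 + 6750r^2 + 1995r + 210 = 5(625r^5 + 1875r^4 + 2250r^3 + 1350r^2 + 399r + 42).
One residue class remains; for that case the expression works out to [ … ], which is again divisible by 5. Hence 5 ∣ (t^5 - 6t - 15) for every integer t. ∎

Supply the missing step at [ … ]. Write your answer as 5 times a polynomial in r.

Only t ≡ 4 (mod 5) is unaccounted for. Put t = 5r+4:
(5r+4)^5 - 6(5r+4) - 15 expands to 3125r^5 + 12500r^4 + 20000r^3 + 16000r^2 + 6370r + 985,
and factoring out 5 leaves 5(625r^5 + 2500r^4 + 4000r^3 + 3200r^2 + 1274r + 197).

5(625r^5 + 2500r^4 + 4000r^3 + 3200r^2 + 1274r + 197)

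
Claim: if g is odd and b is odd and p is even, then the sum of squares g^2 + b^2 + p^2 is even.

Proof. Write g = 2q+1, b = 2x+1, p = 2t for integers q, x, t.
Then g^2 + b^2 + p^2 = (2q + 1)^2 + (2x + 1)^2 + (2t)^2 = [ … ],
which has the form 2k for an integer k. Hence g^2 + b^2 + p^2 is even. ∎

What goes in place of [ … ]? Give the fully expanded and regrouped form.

(2q + 1)^2 + (2x + 1)^2 + (2t)^2 = 4q^2 + 4q + 4t^2 + 4x^2 + 4x + 2
= 2(2q^2 + 2q + 2t^2 + 2x^2 + 2x + 1).
Since 2q^2 + 2q + 2t^2 + 2x^2 + 2x + 1 is an integer, the sum of squares is of the form 2k for an integer k.

2(2q^2 + 2q + 2t^2 + 2x^2 + 2x + 1)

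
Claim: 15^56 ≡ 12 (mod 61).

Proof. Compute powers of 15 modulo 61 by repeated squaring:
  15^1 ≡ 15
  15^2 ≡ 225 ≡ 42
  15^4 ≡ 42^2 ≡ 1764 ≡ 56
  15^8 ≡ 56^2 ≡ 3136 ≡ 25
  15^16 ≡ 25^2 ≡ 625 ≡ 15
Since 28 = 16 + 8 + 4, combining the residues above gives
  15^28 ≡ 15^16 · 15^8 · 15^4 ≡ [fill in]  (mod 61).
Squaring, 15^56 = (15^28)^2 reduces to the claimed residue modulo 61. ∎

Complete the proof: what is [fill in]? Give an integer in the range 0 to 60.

16

15^16 · 15^8 · 15^4 ≡ 15 · 25 · 56 = 21000.
21000 mod 61 = 16, so 15^28 ≡ 16 (mod 61).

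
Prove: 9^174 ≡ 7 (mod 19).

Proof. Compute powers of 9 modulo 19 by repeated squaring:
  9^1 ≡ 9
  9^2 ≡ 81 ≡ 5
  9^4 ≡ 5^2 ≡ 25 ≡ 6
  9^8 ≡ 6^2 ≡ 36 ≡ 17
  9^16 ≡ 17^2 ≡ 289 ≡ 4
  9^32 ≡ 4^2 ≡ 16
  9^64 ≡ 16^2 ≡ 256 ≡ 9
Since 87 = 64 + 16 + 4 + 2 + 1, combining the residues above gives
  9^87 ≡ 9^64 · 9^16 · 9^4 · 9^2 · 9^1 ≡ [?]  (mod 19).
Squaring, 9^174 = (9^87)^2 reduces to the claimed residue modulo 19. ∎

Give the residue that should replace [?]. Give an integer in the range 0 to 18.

Multiply the listed residues: 9 · 4 · 6 · 5 · 9 = 36 → 216 → 1080 → 9720.
Reducing modulo 19: 9720 = 511·19 + 11, so 9^87 ≡ 11.

11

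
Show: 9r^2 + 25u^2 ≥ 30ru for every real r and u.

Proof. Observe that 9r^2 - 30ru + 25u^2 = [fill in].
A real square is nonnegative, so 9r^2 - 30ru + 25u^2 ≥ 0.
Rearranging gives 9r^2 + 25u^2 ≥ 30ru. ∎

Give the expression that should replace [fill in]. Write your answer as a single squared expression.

9r^2 - 30ru + 25u^2 is a perfect-square trinomial: the outer terms are (3r)^2 and (5u)^2, and the cross term is -2·3r·5u.
So 9r^2 - 30ru + 25u^2 = (3r - 5u)^2 ≥ 0.

(3r - 5u)^2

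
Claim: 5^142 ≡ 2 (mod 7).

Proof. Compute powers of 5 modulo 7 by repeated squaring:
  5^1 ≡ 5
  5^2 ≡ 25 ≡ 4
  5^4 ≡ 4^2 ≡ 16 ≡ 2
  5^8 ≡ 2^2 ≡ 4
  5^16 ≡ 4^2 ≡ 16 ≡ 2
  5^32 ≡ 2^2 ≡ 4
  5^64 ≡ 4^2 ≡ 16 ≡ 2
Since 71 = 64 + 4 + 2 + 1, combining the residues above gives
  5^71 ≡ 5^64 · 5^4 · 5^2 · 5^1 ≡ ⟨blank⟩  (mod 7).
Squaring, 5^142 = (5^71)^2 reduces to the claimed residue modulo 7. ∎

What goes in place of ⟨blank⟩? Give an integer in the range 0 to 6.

3

Multiply the listed residues: 2 · 2 · 4 · 5 = 4 → 16 → 80.
Reducing modulo 7: 80 = 11·7 + 3, so 5^71 ≡ 3.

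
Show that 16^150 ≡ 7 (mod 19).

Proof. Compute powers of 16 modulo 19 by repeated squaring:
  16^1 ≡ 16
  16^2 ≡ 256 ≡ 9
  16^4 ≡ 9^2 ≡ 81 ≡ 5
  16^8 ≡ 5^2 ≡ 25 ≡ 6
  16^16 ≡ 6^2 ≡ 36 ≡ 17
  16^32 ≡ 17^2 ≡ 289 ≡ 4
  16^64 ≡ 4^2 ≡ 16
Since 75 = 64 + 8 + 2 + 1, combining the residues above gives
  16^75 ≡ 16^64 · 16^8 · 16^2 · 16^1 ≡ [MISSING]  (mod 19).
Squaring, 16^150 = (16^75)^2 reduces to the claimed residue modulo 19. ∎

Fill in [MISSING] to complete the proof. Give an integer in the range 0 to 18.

11

16^64 · 16^8 · 16^2 · 16^1 ≡ 16 · 6 · 9 · 16 = 13824.
13824 mod 19 = 11, so 16^75 ≡ 11 (mod 19).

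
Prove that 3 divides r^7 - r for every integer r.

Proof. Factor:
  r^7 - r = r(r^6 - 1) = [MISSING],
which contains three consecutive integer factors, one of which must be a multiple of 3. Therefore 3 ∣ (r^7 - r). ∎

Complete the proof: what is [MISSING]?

(r - 1)r(r + 1)(r^4 + r^2 + 1)

r^6 - 1 = (r^2 - 1)(r^4 + r^2 + 1), and r^2 - 1 = (r-1)(r+1).
So r(r^6 - 1) = (r - 1)r(r + 1)(r^4 + r^2 + 1).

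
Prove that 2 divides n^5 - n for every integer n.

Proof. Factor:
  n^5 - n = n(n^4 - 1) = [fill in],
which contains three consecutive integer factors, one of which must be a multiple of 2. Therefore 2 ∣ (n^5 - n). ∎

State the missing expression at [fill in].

n^4 - 1 = (n^2 - 1)(n^2 + 1), and n^2 - 1 = (n-1)(n+1).
So n(n^4 - 1) = (n - 1)n(n + 1)(n^2 + 1).

(n - 1)n(n + 1)(n^2 + 1)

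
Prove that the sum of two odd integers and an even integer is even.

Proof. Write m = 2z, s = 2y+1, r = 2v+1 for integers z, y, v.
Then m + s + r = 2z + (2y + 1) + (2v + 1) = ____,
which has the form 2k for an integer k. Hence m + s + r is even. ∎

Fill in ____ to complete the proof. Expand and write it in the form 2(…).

2(v + y + z + 1)

2z + (2y + 1) + (2v + 1) = 2v + 2y + 2z + 2
= 2(v + y + z + 1).
Since v + y + z + 1 is an integer, the sum is of the form 2k for an integer k.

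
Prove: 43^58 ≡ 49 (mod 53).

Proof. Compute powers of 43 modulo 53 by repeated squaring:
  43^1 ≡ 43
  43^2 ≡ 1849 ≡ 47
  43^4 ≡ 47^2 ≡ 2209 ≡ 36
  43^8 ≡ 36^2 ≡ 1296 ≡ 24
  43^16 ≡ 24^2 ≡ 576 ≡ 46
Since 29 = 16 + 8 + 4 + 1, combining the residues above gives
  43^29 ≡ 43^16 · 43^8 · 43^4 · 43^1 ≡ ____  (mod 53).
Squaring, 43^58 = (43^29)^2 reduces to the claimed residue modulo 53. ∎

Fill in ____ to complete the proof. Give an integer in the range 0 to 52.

7

43^16 · 43^8 · 43^4 · 43^1 ≡ 46 · 24 · 36 · 43 = 1708992.
1708992 mod 53 = 7, so 43^29 ≡ 7 (mod 53).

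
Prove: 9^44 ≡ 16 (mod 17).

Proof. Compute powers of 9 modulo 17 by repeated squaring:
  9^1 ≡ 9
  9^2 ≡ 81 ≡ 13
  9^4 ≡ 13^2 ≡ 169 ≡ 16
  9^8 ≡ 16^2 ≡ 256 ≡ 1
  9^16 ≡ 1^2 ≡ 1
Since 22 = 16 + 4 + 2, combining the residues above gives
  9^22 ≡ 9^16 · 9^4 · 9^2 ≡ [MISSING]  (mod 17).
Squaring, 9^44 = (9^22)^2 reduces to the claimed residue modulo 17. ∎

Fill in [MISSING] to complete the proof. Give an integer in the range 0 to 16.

9^16 · 9^4 · 9^2 ≡ 1 · 16 · 13 = 208.
208 mod 17 = 4, so 9^22 ≡ 4 (mod 17).

4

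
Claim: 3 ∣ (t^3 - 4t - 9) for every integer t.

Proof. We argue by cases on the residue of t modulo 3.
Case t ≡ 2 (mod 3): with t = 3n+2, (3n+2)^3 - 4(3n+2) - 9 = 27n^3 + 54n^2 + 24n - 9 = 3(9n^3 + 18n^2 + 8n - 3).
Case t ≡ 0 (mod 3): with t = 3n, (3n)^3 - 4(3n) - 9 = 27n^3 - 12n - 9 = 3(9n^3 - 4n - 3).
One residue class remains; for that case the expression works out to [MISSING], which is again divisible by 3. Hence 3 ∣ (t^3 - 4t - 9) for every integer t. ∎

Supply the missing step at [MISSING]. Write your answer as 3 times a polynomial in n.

3(9n^3 + 9n^2 - n - 4)

The residues treated are {2, 0}, so the missing case is t ≡ 1 (mod 3); write t = 3n+1.
Then (3n+1)^3 - 4(3n+1) - 9 = 27n^3 + 27n^2 - 3n - 12 = 3(9n^3 + 9n^2 - n - 4).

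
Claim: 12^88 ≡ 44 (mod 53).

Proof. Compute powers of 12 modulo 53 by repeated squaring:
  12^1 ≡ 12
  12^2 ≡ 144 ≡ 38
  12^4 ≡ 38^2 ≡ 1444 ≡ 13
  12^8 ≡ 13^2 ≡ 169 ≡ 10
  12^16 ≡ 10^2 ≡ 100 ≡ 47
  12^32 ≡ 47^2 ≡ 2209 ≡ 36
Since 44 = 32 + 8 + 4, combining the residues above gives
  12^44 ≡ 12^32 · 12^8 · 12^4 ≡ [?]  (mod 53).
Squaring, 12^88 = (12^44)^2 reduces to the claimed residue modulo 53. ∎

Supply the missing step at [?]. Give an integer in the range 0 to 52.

Multiply the listed residues: 36 · 10 · 13 = 360 → 4680.
Reducing modulo 53: 4680 = 88·53 + 16, so 12^44 ≡ 16.

16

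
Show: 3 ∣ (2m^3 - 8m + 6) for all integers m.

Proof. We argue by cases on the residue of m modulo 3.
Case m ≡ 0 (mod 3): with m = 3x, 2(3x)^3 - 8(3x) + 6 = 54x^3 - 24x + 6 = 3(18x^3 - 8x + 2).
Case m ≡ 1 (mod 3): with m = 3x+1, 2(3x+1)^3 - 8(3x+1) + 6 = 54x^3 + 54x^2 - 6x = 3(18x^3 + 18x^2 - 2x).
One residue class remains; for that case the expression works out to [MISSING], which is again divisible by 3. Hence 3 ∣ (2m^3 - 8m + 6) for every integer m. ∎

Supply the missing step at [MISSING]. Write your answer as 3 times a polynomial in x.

3(18x^3 + 36x^2 + 16x + 2)

The residues treated are {0, 1}, so the missing case is m ≡ 2 (mod 3); write m = 3x+2.
Then 2(3x+2)^3 - 8(3x+2) + 6 = 54x^3 + 108x^2 + 48x + 6 = 3(18x^3 + 36x^2 + 16x + 2).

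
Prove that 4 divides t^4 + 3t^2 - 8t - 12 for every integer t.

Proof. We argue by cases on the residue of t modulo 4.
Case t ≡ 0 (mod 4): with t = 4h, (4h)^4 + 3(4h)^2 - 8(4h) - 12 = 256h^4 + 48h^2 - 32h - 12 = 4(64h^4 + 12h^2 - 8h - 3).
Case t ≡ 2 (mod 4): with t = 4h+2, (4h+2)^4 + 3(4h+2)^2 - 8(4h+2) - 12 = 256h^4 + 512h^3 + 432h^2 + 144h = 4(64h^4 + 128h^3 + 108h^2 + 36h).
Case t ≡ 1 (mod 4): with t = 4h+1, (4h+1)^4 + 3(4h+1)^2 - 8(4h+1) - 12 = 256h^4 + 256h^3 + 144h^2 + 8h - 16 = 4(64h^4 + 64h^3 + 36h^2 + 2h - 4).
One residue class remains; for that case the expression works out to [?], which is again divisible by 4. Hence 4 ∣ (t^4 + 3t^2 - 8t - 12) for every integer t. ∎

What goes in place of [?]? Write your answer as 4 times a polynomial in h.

4(64h^4 + 192h^3 + 228h^2 + 118h + 18)

The residues treated are {0, 2, 1}, so the missing case is t ≡ 3 (mod 4); write t = 4h+3.
Then (4h+3)^4 + 3(4h+3)^2 - 8(4h+3) - 12 = 256h^4 + 768h^3 + 912h^2 + 472h + 72 = 4(64h^4 + 192h^3 + 228h^2 + 118h + 18).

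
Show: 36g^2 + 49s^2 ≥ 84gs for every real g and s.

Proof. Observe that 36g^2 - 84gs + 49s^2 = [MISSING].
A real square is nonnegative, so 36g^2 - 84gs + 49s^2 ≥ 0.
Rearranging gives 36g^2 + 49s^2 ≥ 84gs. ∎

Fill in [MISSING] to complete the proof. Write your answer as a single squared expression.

(6g - 7s)^2

The leading and trailing coefficients are 6^2 and 7^2, and 84 = 2·6·7, so the trinomial is (6g - 7s)^2.
Hence 36g^2 - 84gs + 49s^2 ≥ 0.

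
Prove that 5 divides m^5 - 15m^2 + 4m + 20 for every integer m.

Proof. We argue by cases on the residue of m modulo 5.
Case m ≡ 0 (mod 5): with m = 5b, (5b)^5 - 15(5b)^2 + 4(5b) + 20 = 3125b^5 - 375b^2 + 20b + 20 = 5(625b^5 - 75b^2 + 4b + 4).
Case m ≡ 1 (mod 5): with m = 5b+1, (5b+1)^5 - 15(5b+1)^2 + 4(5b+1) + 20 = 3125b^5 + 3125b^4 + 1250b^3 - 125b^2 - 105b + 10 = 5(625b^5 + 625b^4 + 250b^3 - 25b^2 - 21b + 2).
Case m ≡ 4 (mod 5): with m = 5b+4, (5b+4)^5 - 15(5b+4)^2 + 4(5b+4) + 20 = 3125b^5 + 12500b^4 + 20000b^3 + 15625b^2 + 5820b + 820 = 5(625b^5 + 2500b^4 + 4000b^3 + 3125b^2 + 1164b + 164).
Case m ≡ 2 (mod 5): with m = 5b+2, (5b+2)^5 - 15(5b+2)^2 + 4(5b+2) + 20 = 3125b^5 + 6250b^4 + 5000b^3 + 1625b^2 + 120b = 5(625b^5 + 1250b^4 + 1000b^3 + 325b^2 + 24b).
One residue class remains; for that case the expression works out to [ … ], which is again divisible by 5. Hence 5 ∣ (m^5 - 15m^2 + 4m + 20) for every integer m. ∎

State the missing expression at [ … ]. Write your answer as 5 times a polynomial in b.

5(625b^5 + 1875b^4 + 2250b^3 + 1275b^2 + 319b + 28)

Only m ≡ 3 (mod 5) is unaccounted for. Put m = 5b+3:
(5b+3)^5 - 15(5b+3)^2 + 4(5b+3) + 20 expands to 3125b^5 + 9375b^4 + 11250b^3 + 6375b^2 + 1595b + 140,
and factoring out 5 leaves 5(625b^5 + 1875b^4 + 2250b^3 + 1275b^2 + 319b + 28).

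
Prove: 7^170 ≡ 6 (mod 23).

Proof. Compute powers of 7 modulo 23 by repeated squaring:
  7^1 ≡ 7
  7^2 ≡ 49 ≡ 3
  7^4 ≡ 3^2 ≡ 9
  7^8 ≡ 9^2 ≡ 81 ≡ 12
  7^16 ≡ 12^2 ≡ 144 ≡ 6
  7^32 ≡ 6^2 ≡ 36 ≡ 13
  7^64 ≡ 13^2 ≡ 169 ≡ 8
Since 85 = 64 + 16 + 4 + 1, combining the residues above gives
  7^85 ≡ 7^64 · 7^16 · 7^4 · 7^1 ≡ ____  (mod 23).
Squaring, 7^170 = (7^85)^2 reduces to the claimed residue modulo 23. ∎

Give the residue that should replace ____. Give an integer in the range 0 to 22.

7^64 · 7^16 · 7^4 · 7^1 ≡ 8 · 6 · 9 · 7 = 3024.
3024 mod 23 = 11, so 7^85 ≡ 11 (mod 23).

11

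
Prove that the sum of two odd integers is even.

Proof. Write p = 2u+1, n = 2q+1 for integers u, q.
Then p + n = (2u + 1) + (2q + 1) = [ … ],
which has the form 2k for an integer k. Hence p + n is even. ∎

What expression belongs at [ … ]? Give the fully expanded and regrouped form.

2(q + u + 1)

(2u + 1) + (2q + 1) = 2q + 2u + 2
= 2(q + u + 1).
Since q + u + 1 is an integer, the sum is of the form 2k for an integer k.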